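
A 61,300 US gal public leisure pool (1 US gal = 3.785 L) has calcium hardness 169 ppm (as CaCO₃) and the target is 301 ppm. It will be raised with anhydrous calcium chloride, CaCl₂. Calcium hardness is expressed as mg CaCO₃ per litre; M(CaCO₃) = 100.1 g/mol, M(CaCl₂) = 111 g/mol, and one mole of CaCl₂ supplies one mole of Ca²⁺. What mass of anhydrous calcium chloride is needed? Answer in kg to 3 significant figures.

Volume: 61,300 US gal × 3.785 L/gal = 232,020 L.
Hardness to add: (301 − 169) = 132 mg/L as CaCO₃ × 232,020 L = 30,630 g as CaCO₃.
Moles of Ca²⁺ (1 mol Ca²⁺ ≡ 1 mol CaCO₃): 30,630 / 100.1 g/mol = 306 mol.
Mass of CaCl₂: 306 × 111 = 33,960 g.

34.0 kg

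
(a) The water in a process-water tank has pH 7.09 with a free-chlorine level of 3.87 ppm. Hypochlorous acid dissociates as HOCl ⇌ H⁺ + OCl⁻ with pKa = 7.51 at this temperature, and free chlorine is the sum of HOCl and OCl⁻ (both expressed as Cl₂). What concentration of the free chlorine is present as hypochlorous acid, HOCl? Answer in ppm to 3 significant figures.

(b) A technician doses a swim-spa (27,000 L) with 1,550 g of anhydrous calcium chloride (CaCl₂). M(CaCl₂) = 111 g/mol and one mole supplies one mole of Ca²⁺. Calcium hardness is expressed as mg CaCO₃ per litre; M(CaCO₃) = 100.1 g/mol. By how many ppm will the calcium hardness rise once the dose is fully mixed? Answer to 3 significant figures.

(a) 2.80 ppm; (b) 51.8 ppm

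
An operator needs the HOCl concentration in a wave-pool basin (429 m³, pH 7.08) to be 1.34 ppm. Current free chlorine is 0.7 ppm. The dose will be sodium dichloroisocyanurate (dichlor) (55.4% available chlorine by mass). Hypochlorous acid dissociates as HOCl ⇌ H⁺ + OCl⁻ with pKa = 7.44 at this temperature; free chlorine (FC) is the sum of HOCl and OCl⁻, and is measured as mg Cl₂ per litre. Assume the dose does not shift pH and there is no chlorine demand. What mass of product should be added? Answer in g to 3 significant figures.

Volume: 429 m³ = 429,000 L.
[OCl⁻]/[HOCl] = 10^(pH − pKa) = 10^(7.08 − 7.44) = 0.4365; fraction as HOCl = 1/(1 + 0.4365) = 0.6961.
Free chlorine required for 1.34 ppm HOCl: 1.34 / 0.6961 = 1.925 ppm.
FC to add: 1.925 − 0.7 = 1.225 mg/L as Cl₂.
Cl₂ equivalent: 1.225 mg/L × 429,000 L = 525.5 g.
Product at 55.4% available Cl: 525.5 / 0.554 = 948.5 g.

949 g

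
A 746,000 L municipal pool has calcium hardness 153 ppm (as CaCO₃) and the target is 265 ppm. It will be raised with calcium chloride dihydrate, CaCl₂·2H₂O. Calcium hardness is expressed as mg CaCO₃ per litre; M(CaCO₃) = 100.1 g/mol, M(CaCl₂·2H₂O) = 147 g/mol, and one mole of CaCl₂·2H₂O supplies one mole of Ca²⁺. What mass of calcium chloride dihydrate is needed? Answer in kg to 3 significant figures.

Hardness to add: (265 − 153) = 112 mg/L as CaCO₃ × 746,000 L = 83,550 g as CaCO₃.
Moles of Ca²⁺ (1 mol Ca²⁺ ≡ 1 mol CaCO₃): 83,550 / 100.1 g/mol = 834.7 mol.
Mass of CaCl₂·2H₂O: 834.7 × 147 = 122,700 g.

123 kg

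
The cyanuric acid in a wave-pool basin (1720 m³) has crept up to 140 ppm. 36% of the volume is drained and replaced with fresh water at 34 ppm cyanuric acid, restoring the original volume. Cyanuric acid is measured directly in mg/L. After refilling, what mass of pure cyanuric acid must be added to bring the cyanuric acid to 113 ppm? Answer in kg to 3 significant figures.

19.2 kg

Volume: 1720 m³ = 1,720,000 L.
After draining 36% and refilling: 140 × 0.64 + 34 × 0.36 = 101.84 ppm.
Deficit to target: 113 − 101.84 = 11.16 mg/L.
Mass: 11.16 mg/L × 1,720,000 L = 19,200 g cyanuric acid.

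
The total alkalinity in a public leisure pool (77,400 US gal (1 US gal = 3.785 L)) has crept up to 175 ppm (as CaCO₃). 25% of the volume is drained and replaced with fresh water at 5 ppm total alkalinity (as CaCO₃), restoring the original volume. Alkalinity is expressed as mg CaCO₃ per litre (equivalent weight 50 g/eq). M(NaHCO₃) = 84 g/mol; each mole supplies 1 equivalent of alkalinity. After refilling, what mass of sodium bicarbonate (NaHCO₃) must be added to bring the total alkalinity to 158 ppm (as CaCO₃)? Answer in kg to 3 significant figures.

12.6 kg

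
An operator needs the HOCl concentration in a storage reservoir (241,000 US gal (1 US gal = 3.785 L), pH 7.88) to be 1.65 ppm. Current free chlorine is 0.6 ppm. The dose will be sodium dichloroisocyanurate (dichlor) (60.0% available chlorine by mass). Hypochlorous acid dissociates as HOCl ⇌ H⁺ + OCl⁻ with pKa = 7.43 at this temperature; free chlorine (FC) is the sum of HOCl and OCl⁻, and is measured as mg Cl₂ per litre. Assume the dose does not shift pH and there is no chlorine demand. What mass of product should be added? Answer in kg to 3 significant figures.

Volume: 241,000 US gal × 3.785 L/gal = 912,185 L.
[OCl⁻]/[HOCl] = 10^(pH − pKa) = 10^(7.88 − 7.43) = 2.818; fraction as HOCl = 1/(1 + 2.818) = 0.2619.
Free chlorine required for 1.65 ppm HOCl: 1.65 / 0.2619 = 6.3 ppm.
FC to add: 6.3 − 0.6 = 5.7 mg/L as Cl₂.
Cl₂ equivalent: 5.7 mg/L × 912,185 L = 5200 g.
Product at 60.0% available Cl: 5200 / 0.6 = 8666 g.

8.67 kg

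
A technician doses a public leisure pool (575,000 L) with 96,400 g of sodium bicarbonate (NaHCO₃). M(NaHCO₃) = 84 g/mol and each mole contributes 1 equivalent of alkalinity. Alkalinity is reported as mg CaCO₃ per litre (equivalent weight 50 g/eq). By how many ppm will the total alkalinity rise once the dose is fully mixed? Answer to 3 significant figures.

99.8 ppm

Moles of NaHCO₃: 96,400 g ÷ 84 g/mol = 1148 mol → 1148 eq of alkalinity.
As CaCO₃: 1148 eq × 50 g/eq = 57,380 g.
Rise: 57,380 g / 575,000 L × 1000 = 99.79 mg/L.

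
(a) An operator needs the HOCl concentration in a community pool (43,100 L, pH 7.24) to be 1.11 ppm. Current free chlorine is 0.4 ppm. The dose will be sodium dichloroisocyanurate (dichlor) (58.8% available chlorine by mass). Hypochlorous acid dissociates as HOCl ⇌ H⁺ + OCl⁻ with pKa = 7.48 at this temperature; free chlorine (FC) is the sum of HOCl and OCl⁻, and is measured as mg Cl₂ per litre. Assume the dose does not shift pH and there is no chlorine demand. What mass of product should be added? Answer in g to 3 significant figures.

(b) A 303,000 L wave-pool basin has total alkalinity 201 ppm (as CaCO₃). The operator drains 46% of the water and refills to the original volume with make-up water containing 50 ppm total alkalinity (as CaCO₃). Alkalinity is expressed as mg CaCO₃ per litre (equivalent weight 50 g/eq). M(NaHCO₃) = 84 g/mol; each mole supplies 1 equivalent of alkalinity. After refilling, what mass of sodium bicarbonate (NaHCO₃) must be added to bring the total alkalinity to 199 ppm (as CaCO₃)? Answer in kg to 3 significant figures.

(a) [OCl⁻]/[HOCl] = 10^(pH − pKa) = 10^(7.24 − 7.48) = 0.5754; fraction as HOCl = 1/(1 + 0.5754) = 0.6347.
(a) Free chlorine required for 1.11 ppm HOCl: 1.11 / 0.6347 = 1.749 ppm.
(a) FC to add: 1.749 − 0.4 = 1.349 mg/L as Cl₂.
(a) Cl₂ equivalent: 1.349 mg/L × 43,100 L = 58.13 g.
(a) Product at 58.8% available Cl: 58.13 / 0.588 = 98.86 g.

(b) After draining 46% and refilling: 201 × 0.54 + 50 × 0.46 = 131.54 ppm.
(b) Deficit to target: 199 − 131.54 = 67.46 mg/L.
(b) As CaCO₃: 67.46 mg/L × 303,000 L = 20,440 g; ÷ 50 g/eq ÷ 1 = 408.8 mol NaHCO₃.
(b) Mass: 408.8 × 84 = 34,340 g.

(a) 98.9 g; (b) 34.3 kg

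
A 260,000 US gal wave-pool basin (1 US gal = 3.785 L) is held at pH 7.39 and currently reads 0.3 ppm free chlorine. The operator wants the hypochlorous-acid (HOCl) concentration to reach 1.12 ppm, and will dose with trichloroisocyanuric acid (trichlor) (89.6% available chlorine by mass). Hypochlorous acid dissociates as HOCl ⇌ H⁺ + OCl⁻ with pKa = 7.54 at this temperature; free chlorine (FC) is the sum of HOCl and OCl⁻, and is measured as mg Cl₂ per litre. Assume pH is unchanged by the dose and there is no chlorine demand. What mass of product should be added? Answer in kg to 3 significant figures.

Volume: 260,000 US gal × 3.785 L/gal = 984,100 L.
[OCl⁻]/[HOCl] = 10^(pH − pKa) = 10^(7.39 − 7.54) = 0.7079; fraction as HOCl = 1/(1 + 0.7079) = 0.5855.
Free chlorine required for 1.12 ppm HOCl: 1.12 / 0.5855 = 1.913 ppm.
FC to add: 1.913 − 0.3 = 1.613 mg/L as Cl₂.
Cl₂ equivalent: 1.613 mg/L × 984,100 L = 1587 g.
Product at 89.6% available Cl: 1587 / 0.896 = 1771 g.

1.77 kg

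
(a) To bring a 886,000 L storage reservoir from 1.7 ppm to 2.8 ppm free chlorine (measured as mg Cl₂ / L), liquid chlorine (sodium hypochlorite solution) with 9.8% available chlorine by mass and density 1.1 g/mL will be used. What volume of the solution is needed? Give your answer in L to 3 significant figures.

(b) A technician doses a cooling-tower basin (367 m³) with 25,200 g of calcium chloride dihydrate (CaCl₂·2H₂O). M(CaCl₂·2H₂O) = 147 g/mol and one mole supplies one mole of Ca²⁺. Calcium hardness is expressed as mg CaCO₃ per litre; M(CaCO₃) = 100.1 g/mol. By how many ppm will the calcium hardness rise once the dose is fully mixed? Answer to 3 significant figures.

(a) 9.04 L; (b) 46.8 ppm

(a) Chlorine deficit: 2.8 − 1.7 = 1.1 ppm = 1.1 mg/L as Cl₂.
(a) Cl₂ equivalent needed: 1.1 mg/L × 886,000 L = 974,600 mg = 974.6 g.
(a) Product at 9.8% available chlorine: 974.6 / 0.098 = 9945 g.
(a) Volume at density 1.1 g/mL: 9945 g ÷ 1.1 g/mL = 9041 mL.

(b) Volume: 367 m³ = 367,000 L.
(b) Moles of Ca²⁺: 25,200 g ÷ 147 g/mol = 171.4 mol.
(b) As CaCO₃: 171.4 mol × 100.1 g/mol = 17,160 g.
(b) Rise: 17,160 g / 367,000 L × 1000 = 46.76 mg/L.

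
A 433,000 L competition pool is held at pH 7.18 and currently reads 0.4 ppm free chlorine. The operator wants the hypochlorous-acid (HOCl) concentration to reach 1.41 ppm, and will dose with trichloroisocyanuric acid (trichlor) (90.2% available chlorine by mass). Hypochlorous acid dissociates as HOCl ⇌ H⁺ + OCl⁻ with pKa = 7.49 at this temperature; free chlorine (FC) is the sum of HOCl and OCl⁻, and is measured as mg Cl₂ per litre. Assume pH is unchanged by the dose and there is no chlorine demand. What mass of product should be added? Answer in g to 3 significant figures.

[OCl⁻]/[HOCl] = 10^(pH − pKa) = 10^(7.18 − 7.49) = 0.4898; fraction as HOCl = 1/(1 + 0.4898) = 0.6712.
Free chlorine required for 1.41 ppm HOCl: 1.41 / 0.6712 = 2.101 ppm.
FC to add: 2.101 − 0.4 = 1.701 mg/L as Cl₂.
Cl₂ equivalent: 1.701 mg/L × 433,000 L = 736.4 g.
Product at 90.2% available Cl: 736.4 / 0.902 = 816.4 g.

816 g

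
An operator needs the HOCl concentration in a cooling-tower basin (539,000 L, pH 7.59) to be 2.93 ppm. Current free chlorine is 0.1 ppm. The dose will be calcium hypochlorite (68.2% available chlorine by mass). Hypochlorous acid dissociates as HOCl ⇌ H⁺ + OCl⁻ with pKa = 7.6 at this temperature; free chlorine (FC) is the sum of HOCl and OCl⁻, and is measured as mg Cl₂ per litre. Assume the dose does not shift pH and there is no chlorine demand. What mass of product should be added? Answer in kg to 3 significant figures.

[OCl⁻]/[HOCl] = 10^(pH − pKa) = 10^(7.59 − 7.6) = 0.9772; fraction as HOCl = 1/(1 + 0.9772) = 0.5058.
Free chlorine required for 2.93 ppm HOCl: 2.93 / 0.5058 = 5.793 ppm.
FC to add: 5.793 − 0.1 = 5.693 mg/L as Cl₂.
Cl₂ equivalent: 5.693 mg/L × 539,000 L = 3069 g.
Product at 68.2% available Cl: 3069 / 0.682 = 4500 g.

4.50 kg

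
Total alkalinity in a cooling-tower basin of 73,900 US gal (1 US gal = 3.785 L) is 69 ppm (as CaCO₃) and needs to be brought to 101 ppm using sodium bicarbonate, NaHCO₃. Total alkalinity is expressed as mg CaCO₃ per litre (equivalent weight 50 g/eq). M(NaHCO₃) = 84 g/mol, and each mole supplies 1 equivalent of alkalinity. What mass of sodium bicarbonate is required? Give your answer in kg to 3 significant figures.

Volume: 73,900 US gal × 3.785 L/gal = 279,712 L.
Alkalinity to add: (101 − 69) = 32 mg/L as CaCO₃ × 279,712 L = 8951 g as CaCO₃.
Equivalents: 8951 g ÷ 50 g/eq = 179 eq.
NaHCO₃ supplies 1 eq per mole → 179 mol.
Mass: 179 mol × 84 g/mol = 15,040 g.

15.0 kg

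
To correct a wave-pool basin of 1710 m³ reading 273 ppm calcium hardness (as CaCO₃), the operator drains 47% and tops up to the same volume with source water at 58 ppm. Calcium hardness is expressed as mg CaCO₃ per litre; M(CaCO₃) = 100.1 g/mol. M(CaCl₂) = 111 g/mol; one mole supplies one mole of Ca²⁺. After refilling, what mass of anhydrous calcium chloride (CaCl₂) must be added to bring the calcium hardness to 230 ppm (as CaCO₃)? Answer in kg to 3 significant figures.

110 kg

Volume: 1710 m³ = 1,710,000 L.
After draining 47% and refilling: 273 × 0.53 + 58 × 0.47 = 171.95 ppm.
Deficit to target: 230 − 171.95 = 58.05 mg/L.
As CaCO₃: 58.05 mg/L × 1,710,000 L = 99,270 g; ÷ 100.1 = 991.7 mol Ca²⁺.
Mass: 991.7 × 111 = 110,100 g.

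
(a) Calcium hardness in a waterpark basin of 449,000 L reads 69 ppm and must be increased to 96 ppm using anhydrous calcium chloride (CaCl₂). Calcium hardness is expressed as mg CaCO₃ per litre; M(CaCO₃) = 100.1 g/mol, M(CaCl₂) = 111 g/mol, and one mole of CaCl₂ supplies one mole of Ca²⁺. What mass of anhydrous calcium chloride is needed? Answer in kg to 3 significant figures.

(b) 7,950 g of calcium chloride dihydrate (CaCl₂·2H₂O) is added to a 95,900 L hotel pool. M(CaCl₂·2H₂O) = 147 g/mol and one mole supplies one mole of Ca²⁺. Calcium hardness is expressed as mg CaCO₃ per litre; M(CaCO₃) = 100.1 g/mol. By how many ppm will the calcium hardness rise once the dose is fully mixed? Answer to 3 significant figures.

(a) 13.4 kg; (b) 56.5 ppm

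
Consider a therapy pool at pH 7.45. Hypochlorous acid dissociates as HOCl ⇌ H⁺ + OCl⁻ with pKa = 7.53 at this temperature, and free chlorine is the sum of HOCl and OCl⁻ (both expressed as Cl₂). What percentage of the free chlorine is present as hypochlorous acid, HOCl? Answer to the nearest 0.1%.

54.6%

[OCl⁻]/[HOCl] = 10^(pH − pKa) = 10^(7.45 − 7.53) = 10^-0.08 = 0.8318.
Fraction as HOCl = 1 / (1 + 0.8318) = 0.5459.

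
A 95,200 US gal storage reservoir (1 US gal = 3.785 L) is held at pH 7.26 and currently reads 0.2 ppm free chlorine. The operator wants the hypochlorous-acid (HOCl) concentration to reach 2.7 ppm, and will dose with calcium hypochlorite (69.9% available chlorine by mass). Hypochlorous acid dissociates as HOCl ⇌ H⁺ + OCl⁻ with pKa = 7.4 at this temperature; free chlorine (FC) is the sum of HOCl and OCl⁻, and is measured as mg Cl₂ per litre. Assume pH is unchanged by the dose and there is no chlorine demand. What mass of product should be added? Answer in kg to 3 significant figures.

2.30 kg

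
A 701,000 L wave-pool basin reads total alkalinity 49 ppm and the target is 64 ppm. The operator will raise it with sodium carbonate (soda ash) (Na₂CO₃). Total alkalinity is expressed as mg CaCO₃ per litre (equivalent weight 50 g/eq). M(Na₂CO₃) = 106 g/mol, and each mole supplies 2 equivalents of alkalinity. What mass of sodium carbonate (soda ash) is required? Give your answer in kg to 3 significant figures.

Alkalinity to add: (64 − 49) = 15 mg/L as CaCO₃ × 701,000 L = 10,520 g as CaCO₃.
Equivalents: 10,520 g ÷ 50 g/eq = 210.3 eq.
Each mole of Na₂CO₃ supplies 2 eq, so 210.3 / 2 = 105.2 mol.
Mass: 105.2 mol × 106 g/mol = 11,150 g.

11.1 kg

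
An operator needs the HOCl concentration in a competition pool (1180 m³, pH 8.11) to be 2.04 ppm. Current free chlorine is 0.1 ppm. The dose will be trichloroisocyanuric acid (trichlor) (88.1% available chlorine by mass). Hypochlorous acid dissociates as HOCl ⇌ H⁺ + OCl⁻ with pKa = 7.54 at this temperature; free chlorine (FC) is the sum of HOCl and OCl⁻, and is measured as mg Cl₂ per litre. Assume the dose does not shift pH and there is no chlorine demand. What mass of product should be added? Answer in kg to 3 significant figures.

12.8 kg

Volume: 1180 m³ = 1,180,000 L.
[OCl⁻]/[HOCl] = 10^(pH − pKa) = 10^(8.11 − 7.54) = 3.715; fraction as HOCl = 1/(1 + 3.715) = 0.2121.
Free chlorine required for 2.04 ppm HOCl: 2.04 / 0.2121 = 9.619 ppm.
FC to add: 9.619 − 0.1 = 9.519 mg/L as Cl₂.
Cl₂ equivalent: 9.519 mg/L × 1,180,000 L = 11,230 g.
Product at 88.1% available Cl: 11,230 / 0.881 = 12,750 g.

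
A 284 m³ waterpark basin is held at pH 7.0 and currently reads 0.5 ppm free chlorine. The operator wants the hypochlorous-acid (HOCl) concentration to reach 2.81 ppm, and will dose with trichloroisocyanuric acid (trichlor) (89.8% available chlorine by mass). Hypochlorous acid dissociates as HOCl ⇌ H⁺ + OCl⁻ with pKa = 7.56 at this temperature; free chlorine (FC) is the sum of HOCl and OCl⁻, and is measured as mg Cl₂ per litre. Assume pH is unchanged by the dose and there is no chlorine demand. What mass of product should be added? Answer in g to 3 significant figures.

975 g

Volume: 284 m³ = 284,000 L.
[OCl⁻]/[HOCl] = 10^(pH − pKa) = 10^(7.0 − 7.56) = 0.2754; fraction as HOCl = 1/(1 + 0.2754) = 0.7841.
Free chlorine required for 2.81 ppm HOCl: 2.81 / 0.7841 = 3.584 ppm.
FC to add: 3.584 − 0.5 = 3.084 mg/L as Cl₂.
Cl₂ equivalent: 3.084 mg/L × 284,000 L = 875.8 g.
Product at 89.8% available Cl: 875.8 / 0.898 = 975.3 g.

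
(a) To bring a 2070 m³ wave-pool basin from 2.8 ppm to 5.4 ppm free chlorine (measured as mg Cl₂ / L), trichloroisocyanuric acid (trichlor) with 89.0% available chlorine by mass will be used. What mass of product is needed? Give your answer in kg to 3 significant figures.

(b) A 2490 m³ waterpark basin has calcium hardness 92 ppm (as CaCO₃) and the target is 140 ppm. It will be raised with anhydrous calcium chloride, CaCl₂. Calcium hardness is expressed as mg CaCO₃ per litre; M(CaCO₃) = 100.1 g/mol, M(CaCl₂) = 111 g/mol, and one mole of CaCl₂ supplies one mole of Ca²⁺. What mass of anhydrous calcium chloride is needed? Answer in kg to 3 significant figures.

(a) 6.05 kg; (b) 133 kg

(a) Volume: 2070 m³ = 2,070,000 L.
(a) Chlorine deficit: 5.4 − 2.8 = 2.6 ppm = 2.6 mg/L as Cl₂.
(a) Cl₂ equivalent needed: 2.6 mg/L × 2,070,000 L = 5,382,000 mg = 5382 g.
(a) Product at 89.0% available chlorine: 5382 / 0.89 = 6047 g.

(b) Volume: 2490 m³ = 2,490,000 L.
(b) Hardness to add: (140 − 92) = 48 mg/L as CaCO₃ × 2,490,000 L = 119,500 g as CaCO₃.
(b) Moles of Ca²⁺ (1 mol Ca²⁺ ≡ 1 mol CaCO₃): 119,500 / 100.1 g/mol = 1194 mol.
(b) Mass of CaCl₂: 1194 × 111 = 132,500 g.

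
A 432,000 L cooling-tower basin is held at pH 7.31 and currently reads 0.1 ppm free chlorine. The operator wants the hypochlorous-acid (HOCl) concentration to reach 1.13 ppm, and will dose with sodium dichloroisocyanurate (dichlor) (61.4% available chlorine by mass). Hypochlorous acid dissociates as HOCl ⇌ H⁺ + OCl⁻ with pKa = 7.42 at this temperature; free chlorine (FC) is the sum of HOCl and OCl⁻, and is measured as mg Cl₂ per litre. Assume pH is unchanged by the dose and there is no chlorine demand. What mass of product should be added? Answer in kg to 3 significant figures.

1.34 kg

[OCl⁻]/[HOCl] = 10^(pH − pKa) = 10^(7.31 − 7.42) = 0.7762; fraction as HOCl = 1/(1 + 0.7762) = 0.563.
Free chlorine required for 1.13 ppm HOCl: 1.13 / 0.563 = 2.007 ppm.
FC to add: 2.007 − 0.1 = 1.907 mg/L as Cl₂.
Cl₂ equivalent: 1.907 mg/L × 432,000 L = 823.9 g.
Product at 61.4% available Cl: 823.9 / 0.614 = 1342 g.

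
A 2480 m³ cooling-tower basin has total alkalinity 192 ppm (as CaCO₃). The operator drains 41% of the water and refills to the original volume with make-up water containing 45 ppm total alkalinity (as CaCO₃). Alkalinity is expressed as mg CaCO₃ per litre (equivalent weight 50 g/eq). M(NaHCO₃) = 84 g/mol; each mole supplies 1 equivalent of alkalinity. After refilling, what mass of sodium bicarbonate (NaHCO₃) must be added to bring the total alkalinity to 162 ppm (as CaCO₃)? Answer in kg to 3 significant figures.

Volume: 2480 m³ = 2,480,000 L.
After draining 41% and refilling: 192 × 0.59 + 45 × 0.41 = 131.73 ppm.
Deficit to target: 162 − 131.73 = 30.27 mg/L.
As CaCO₃: 30.27 mg/L × 2,480,000 L = 75,070 g; ÷ 50 g/eq ÷ 1 = 1501 mol NaHCO₃.
Mass: 1501 × 84 = 126,100 g.

126 kg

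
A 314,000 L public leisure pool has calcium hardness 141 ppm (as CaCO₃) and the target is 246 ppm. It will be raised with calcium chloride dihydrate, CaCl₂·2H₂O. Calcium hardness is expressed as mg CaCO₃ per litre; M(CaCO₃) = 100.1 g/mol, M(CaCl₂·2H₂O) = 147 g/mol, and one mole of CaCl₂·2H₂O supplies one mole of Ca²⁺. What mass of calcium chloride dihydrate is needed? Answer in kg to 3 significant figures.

Hardness to add: (246 − 141) = 105 mg/L as CaCO₃ × 314,000 L = 32,970 g as CaCO₃.
Moles of Ca²⁺ (1 mol Ca²⁺ ≡ 1 mol CaCO₃): 32,970 / 100.1 g/mol = 329.4 mol.
Mass of CaCl₂·2H₂O: 329.4 × 147 = 48,420 g.

48.4 kg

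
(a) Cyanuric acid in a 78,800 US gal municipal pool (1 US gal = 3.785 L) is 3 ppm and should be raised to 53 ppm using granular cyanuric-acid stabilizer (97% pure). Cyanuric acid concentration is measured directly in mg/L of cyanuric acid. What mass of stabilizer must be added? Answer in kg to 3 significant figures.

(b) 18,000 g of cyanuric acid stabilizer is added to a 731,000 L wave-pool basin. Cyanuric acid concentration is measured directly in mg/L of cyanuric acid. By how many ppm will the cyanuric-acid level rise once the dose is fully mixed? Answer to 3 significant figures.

(a) 15.4 kg; (b) 24.6 ppm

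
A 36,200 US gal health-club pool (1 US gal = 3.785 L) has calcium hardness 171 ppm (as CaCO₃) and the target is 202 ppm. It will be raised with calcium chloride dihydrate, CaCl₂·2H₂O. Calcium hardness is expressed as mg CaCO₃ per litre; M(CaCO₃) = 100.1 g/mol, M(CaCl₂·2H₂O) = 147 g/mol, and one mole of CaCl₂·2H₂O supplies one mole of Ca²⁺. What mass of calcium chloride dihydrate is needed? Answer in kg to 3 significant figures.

6.24 kg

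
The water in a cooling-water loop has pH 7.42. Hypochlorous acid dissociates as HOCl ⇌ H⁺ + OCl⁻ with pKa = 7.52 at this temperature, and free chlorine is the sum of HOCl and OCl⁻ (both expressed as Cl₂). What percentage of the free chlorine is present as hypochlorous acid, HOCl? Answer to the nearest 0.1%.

55.7%

[OCl⁻]/[HOCl] = 10^(pH − pKa) = 10^(7.42 − 7.52) = 10^-0.10 = 0.7943.
Fraction as HOCl = 1 / (1 + 0.7943) = 0.5573.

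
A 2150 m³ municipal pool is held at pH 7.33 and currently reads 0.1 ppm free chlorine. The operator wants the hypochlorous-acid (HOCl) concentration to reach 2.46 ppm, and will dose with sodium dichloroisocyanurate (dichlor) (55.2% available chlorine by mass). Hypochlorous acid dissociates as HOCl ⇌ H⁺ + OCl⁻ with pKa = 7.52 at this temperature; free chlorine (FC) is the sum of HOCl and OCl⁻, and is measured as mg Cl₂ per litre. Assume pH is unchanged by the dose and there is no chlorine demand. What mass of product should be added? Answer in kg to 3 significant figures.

15.4 kg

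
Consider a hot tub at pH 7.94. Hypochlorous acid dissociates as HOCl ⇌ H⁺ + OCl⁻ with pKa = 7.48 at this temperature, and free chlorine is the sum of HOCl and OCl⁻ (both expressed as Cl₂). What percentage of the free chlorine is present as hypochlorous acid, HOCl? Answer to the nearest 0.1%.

25.7%

[OCl⁻]/[HOCl] = 10^(pH − pKa) = 10^(7.94 − 7.48) = 10^0.46 = 2.884.
Fraction as HOCl = 1 / (1 + 2.884) = 0.2575.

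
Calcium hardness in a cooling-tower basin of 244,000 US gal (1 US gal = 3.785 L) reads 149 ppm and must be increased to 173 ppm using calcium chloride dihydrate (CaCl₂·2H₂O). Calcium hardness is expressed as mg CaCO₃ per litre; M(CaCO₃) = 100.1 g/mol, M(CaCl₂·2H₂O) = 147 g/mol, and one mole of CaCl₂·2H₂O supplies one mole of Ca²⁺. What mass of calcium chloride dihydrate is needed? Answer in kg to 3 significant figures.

32.5 kg

Volume: 244,000 US gal × 3.785 L/gal = 923,540 L.
Hardness to add: (173 − 149) = 24 mg/L as CaCO₃ × 923,540 L = 22,160 g as CaCO₃.
Moles of Ca²⁺ (1 mol Ca²⁺ ≡ 1 mol CaCO₃): 22,160 / 100.1 g/mol = 221.4 mol.
Mass of CaCl₂·2H₂O: 221.4 × 147 = 32,550 g.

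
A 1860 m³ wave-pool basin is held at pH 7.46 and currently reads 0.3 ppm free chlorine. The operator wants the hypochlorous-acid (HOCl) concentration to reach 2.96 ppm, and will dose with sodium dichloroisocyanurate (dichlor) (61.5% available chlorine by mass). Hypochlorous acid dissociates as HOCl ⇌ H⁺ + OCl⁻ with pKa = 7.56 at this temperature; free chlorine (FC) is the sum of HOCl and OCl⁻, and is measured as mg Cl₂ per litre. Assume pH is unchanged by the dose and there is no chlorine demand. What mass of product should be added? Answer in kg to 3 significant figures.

15.2 kg

Volume: 1860 m³ = 1,860,000 L.
[OCl⁻]/[HOCl] = 10^(pH − pKa) = 10^(7.46 − 7.56) = 0.7943; fraction as HOCl = 1/(1 + 0.7943) = 0.5573.
Free chlorine required for 2.96 ppm HOCl: 2.96 / 0.5573 = 5.311 ppm.
FC to add: 5.311 − 0.3 = 5.011 mg/L as Cl₂.
Cl₂ equivalent: 5.011 mg/L × 1,860,000 L = 9321 g.
Product at 61.5% available Cl: 9321 / 0.615 = 15,160 g.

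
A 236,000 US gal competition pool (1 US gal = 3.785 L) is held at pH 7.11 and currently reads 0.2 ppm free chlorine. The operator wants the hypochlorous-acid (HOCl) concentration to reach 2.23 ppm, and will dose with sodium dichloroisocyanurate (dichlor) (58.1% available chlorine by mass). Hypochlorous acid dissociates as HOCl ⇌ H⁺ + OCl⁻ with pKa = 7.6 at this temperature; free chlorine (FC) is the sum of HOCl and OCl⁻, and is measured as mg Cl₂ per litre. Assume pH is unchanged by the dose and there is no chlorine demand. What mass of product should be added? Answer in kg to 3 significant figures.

4.23 kg

Volume: 236,000 US gal × 3.785 L/gal = 893,260 L.
[OCl⁻]/[HOCl] = 10^(pH − pKa) = 10^(7.11 − 7.6) = 0.3236; fraction as HOCl = 1/(1 + 0.3236) = 0.7555.
Free chlorine required for 2.23 ppm HOCl: 2.23 / 0.7555 = 2.952 ppm.
FC to add: 2.952 − 0.2 = 2.752 mg/L as Cl₂.
Cl₂ equivalent: 2.752 mg/L × 893,260 L = 2458 g.
Product at 58.1% available Cl: 2458 / 0.581 = 4230 g.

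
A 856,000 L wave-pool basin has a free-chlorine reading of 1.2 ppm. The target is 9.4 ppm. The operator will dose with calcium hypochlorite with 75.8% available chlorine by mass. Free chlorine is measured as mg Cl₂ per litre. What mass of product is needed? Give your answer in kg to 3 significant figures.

Chlorine deficit: 9.4 − 1.2 = 8.2 ppm = 8.2 mg/L as Cl₂.
Cl₂ equivalent needed: 8.2 mg/L × 856,000 L = 7,019,000 mg = 7019 g.
Product at 75.8% available chlorine: 7019 / 0.758 = 9260 g.

9.26 kg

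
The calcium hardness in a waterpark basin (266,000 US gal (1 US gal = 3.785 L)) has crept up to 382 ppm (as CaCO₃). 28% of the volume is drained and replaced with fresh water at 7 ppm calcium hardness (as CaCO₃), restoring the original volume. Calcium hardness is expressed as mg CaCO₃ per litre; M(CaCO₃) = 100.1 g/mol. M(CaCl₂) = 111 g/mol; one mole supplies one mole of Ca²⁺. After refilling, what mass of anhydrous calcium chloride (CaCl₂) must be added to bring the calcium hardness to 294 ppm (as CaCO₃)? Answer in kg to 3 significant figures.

Volume: 266,000 US gal × 3.785 L/gal = 1,006,810 L.
After draining 28% and refilling: 382 × 0.72 + 7 × 0.28 = 277 ppm.
Deficit to target: 294 − 277 = 17 mg/L.
As CaCO₃: 17 mg/L × 1,006,810 L = 17,120 g; ÷ 100.1 = 171 mol Ca²⁺.
Mass: 171 × 111 = 18,980 g.

19.0 kg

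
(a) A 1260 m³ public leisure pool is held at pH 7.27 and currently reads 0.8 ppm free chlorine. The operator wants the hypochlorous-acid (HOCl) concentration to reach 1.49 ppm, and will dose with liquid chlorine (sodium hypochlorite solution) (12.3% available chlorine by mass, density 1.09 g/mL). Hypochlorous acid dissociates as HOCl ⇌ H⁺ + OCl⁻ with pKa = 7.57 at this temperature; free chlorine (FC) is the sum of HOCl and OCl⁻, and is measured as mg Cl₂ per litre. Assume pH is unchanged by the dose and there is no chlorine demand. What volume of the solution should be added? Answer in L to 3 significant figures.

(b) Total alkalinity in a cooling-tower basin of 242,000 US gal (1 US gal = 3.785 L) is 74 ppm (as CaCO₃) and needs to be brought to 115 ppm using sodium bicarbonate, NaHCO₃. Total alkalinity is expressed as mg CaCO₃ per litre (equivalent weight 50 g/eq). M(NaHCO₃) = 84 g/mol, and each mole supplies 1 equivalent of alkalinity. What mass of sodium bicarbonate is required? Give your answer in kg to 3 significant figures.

(a) 13.5 L; (b) 63.1 kg

(a) Volume: 1260 m³ = 1,260,000 L.
(a) [OCl⁻]/[HOCl] = 10^(pH − pKa) = 10^(7.27 − 7.57) = 0.5012; fraction as HOCl = 1/(1 + 0.5012) = 0.6661.
(a) Free chlorine required for 1.49 ppm HOCl: 1.49 / 0.6661 = 2.237 ppm.
(a) FC to add: 2.237 − 0.8 = 1.437 mg/L as Cl₂.
(a) Cl₂ equivalent: 1.437 mg/L × 1,260,000 L = 1810 g.
(a) Product at 12.3% available Cl: 1810 / 0.123 = 14,720 g.
(a) Volume: 14,720 g ÷ 1.09 g/mL = 13,500 mL.

(b) Volume: 242,000 US gal × 3.785 L/gal = 915,970 L.
(b) Alkalinity to add: (115 − 74) = 41 mg/L as CaCO₃ × 915,970 L = 37,550 g as CaCO₃.
(b) Equivalents: 37,550 g ÷ 50 g/eq = 751.1 eq.
(b) NaHCO₃ supplies 1 eq per mole → 751.1 mol.
(b) Mass: 751.1 mol × 84 g/mol = 63,090 g.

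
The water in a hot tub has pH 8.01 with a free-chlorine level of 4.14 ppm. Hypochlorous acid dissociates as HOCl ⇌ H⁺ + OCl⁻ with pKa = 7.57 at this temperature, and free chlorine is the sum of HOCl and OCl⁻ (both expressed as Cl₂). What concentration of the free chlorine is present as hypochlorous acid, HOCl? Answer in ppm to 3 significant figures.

1.10 ppm

[OCl⁻]/[HOCl] = 10^(pH − pKa) = 10^(8.01 − 7.57) = 10^0.44 = 2.754.
Fraction as HOCl = 1 / (1 + 2.754) = 0.2664.
HOCl = 0.2664 × 4.14 ppm = 1.103 ppm.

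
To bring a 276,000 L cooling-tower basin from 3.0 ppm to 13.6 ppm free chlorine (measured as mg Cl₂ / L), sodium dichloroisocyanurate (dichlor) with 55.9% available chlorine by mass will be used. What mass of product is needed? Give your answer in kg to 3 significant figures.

5.23 kg

Chlorine deficit: 13.6 − 3.0 = 10.6 ppm = 10.6 mg/L as Cl₂.
Cl₂ equivalent needed: 10.6 mg/L × 276,000 L = 2,926,000 mg = 2926 g.
Product at 55.9% available chlorine: 2926 / 0.559 = 5234 g.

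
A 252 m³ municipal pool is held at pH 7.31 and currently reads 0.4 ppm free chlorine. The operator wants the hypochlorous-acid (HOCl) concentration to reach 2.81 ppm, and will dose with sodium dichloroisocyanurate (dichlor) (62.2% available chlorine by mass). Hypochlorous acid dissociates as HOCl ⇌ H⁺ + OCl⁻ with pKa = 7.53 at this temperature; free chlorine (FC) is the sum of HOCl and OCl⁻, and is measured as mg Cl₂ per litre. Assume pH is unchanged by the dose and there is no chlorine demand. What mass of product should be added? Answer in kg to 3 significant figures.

Volume: 252 m³ = 252,000 L.
[OCl⁻]/[HOCl] = 10^(pH − pKa) = 10^(7.31 − 7.53) = 0.6026; fraction as HOCl = 1/(1 + 0.6026) = 0.624.
Free chlorine required for 2.81 ppm HOCl: 2.81 / 0.624 = 4.503 ppm.
FC to add: 4.503 − 0.4 = 4.103 mg/L as Cl₂.
Cl₂ equivalent: 4.103 mg/L × 252,000 L = 1034 g.
Product at 62.2% available Cl: 1034 / 0.622 = 1662 g.

1.66 kg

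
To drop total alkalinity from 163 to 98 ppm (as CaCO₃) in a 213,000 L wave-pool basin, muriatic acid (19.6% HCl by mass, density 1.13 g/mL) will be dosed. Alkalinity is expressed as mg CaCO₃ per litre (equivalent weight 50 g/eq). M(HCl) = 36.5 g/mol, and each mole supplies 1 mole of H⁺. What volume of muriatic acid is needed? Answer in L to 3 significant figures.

Alkalinity to neutralize: (163 − 98) = 65 mg/L as CaCO₃ × 213,000 L = 13,840 g as CaCO₃.
Equivalents of H⁺ required: 13,840 ÷ 50 g/eq = 276.9 eq = 276.9 mol HCl.
Mass of HCl: 276.9 × 36.5 = 10,110 g.
Mass of 19.6% solution: 10,110 / 0.196 = 51,570 g.
Volume: 51,570 g ÷ 1.13 g/mL = 45,630 mL.

45.6 L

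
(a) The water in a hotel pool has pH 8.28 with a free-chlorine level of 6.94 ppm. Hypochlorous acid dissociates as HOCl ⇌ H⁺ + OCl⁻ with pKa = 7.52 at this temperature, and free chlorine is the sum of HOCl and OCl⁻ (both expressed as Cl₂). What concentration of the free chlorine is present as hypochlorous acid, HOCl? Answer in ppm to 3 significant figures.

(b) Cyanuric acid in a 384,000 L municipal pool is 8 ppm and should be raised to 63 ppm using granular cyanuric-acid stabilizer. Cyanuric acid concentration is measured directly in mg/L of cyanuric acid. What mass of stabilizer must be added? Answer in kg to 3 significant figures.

(a) [OCl⁻]/[HOCl] = 10^(pH − pKa) = 10^(8.28 − 7.52) = 10^0.76 = 5.754.
(a) Fraction as HOCl = 1 / (1 + 5.754) = 0.1481.
(a) HOCl = 0.1481 × 6.94 ppm = 1.027 ppm.

(b) CYA to add: (63 − 8) = 55 mg/L × 384,000 L = 21,120 g cyanuric acid.

(a) 1.03 ppm; (b) 21.1 kg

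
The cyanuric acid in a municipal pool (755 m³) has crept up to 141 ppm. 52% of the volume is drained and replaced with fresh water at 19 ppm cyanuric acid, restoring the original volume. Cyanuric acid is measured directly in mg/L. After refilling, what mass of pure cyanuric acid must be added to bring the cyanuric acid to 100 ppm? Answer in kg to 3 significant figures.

Volume: 755 m³ = 755,000 L.
After draining 52% and refilling: 141 × 0.48 + 19 × 0.52 = 77.56 ppm.
Deficit to target: 100 − 77.56 = 22.44 mg/L.
Mass: 22.44 mg/L × 755,000 L = 16,940 g cyanuric acid.

16.9 kg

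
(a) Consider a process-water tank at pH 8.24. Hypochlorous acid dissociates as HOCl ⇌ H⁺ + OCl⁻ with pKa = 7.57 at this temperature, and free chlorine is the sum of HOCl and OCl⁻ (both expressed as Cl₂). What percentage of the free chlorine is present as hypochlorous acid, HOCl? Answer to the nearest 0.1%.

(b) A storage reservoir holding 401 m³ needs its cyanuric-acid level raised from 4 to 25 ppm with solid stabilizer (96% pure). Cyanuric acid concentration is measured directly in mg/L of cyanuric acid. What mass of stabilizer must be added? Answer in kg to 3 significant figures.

(a) 17.6%; (b) 8.77 kg

(a) [OCl⁻]/[HOCl] = 10^(pH − pKa) = 10^(8.24 − 7.57) = 10^0.67 = 4.677.
(a) Fraction as HOCl = 1 / (1 + 4.677) = 0.1761.

(b) Volume: 401 m³ = 401,000 L.
(b) CYA to add: (25 − 4) = 21 mg/L × 401,000 L = 8421 g cyanuric acid.
(b) At 96% purity: 8421 / 0.96 = 8772 g product.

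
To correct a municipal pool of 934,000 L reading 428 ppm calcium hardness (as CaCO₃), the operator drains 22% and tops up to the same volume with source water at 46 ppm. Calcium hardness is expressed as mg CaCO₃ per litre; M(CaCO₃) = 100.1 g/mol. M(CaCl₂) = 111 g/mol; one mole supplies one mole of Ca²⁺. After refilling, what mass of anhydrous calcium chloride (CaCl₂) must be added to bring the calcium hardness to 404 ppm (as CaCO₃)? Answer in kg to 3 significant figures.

62.2 kg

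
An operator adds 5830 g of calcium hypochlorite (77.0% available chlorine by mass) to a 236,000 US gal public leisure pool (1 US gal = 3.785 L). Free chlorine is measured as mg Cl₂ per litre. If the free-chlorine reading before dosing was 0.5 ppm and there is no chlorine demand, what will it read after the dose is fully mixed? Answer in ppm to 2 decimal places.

5.53 ppm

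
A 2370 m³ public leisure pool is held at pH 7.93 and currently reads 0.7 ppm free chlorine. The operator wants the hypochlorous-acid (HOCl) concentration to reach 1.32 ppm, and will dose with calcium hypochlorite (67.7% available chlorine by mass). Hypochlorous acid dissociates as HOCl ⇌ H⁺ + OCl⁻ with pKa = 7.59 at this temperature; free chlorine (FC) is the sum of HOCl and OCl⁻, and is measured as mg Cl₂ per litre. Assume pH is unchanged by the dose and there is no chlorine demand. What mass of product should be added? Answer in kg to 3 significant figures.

12.3 kg

Volume: 2370 m³ = 2,370,000 L.
[OCl⁻]/[HOCl] = 10^(pH − pKa) = 10^(7.93 − 7.59) = 2.188; fraction as HOCl = 1/(1 + 2.188) = 0.3137.
Free chlorine required for 1.32 ppm HOCl: 1.32 / 0.3137 = 4.208 ppm.
FC to add: 4.208 − 0.7 = 3.508 mg/L as Cl₂.
Cl₂ equivalent: 3.508 mg/L × 2,370,000 L = 8314 g.
Product at 67.7% available Cl: 8314 / 0.677 = 12,280 g.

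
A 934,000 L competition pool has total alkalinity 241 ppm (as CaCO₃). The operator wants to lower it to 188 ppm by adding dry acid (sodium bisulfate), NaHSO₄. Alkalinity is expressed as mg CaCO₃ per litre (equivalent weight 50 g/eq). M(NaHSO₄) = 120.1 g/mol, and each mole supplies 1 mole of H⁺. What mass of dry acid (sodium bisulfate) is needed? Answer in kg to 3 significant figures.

Alkalinity to neutralize: (241 − 188) = 53 mg/L as CaCO₃ × 934,000 L = 49,500 g as CaCO₃.
Equivalents of H⁺ required: 49,500 ÷ 50 g/eq = 990 eq = 990 mol NaHSO₄.
Mass of NaHSO₄: 990 × 120.1 = 118,900 g.

119 kg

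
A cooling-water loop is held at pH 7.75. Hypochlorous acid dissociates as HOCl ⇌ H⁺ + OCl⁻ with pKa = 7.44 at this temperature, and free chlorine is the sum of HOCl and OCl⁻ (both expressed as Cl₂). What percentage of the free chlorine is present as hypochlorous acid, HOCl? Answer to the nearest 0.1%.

32.9%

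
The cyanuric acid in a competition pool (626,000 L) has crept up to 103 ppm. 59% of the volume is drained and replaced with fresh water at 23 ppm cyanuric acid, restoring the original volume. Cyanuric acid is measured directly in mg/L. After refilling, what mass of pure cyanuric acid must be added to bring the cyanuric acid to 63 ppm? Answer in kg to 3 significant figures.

4.51 kg

After draining 59% and refilling: 103 × 0.41 + 23 × 0.59 = 55.8 ppm.
Deficit to target: 63 − 55.8 = 7.2 mg/L.
Mass: 7.2 mg/L × 626,000 L = 4507 g cyanuric acid.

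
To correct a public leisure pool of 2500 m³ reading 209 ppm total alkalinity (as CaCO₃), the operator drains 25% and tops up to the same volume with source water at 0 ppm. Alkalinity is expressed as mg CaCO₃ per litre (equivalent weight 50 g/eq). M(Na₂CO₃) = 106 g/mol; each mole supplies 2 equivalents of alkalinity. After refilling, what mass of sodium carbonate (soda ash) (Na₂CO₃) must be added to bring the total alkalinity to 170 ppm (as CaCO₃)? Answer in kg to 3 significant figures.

35.1 kg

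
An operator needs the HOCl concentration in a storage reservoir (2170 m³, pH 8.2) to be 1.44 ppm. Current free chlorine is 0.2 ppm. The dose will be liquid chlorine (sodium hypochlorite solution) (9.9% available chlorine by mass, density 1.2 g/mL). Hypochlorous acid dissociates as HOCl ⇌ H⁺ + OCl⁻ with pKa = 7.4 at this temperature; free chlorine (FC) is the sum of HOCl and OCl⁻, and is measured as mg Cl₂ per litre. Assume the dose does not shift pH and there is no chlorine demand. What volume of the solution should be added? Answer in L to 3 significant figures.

189 L

Volume: 2170 m³ = 2,170,000 L.
[OCl⁻]/[HOCl] = 10^(pH − pKa) = 10^(8.2 − 7.4) = 6.31; fraction as HOCl = 1/(1 + 6.31) = 0.1368.
Free chlorine required for 1.44 ppm HOCl: 1.44 / 0.1368 = 10.53 ppm.
FC to add: 10.53 − 0.2 = 10.33 mg/L as Cl₂.
Cl₂ equivalent: 10.33 mg/L × 2,170,000 L = 22,410 g.
Product at 9.9% available Cl: 22,410 / 0.099 = 226,300 g.
Volume: 226,300 g ÷ 1.2 g/mL = 188,600 mL.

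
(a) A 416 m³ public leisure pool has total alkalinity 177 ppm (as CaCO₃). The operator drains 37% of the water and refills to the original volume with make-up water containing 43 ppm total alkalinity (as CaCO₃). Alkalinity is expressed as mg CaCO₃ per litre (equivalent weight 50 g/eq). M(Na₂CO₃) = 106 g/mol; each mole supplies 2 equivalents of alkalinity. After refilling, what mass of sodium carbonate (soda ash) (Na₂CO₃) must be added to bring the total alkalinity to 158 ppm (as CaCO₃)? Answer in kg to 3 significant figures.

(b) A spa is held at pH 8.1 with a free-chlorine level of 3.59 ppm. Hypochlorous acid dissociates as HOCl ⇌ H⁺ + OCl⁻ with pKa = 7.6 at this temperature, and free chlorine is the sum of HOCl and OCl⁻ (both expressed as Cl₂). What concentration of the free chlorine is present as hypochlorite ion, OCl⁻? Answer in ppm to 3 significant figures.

(a) Volume: 416 m³ = 416,000 L.
(a) After draining 37% and refilling: 177 × 0.63 + 43 × 0.37 = 127.42 ppm.
(a) Deficit to target: 158 − 127.42 = 30.58 mg/L.
(a) As CaCO₃: 30.58 mg/L × 416,000 L = 12,720 g; ÷ 50 g/eq ÷ 2 = 127.2 mol Na₂CO₃.
(a) Mass: 127.2 × 106 = 13,480 g.

(b) [OCl⁻]/[HOCl] = 10^(pH − pKa) = 10^(8.1 − 7.6) = 10^0.50 = 3.162.
(b) Fraction as HOCl = 1 / (1 + 3.162) = 0.2403.
(b) OCl⁻ = (1 − 0.2403) × 3.59 ppm = 2.727 ppm.

(a) 13.5 kg; (b) 2.73 ppm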